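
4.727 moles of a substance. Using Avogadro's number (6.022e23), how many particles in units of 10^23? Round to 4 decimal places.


N = n * NA, then divide by 1e23 for the requested units.
N / 1e23 = n * 6.022
N / 1e23 = 4.727 * 6.022
N / 1e23 = 28.465994, rounded to 4 dp:

28.4660


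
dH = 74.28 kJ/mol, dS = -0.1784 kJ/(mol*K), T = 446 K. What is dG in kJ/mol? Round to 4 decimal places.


Gibbs: dG = dH - T*dS (consistent units, dS already in kJ/(mol*K)).
T*dS = 446 * -0.1784 = -79.5664
dG = 74.28 - (-79.5664)
dG = 153.8464 kJ/mol, rounded to 4 dp:

153.8464 kJ/mol


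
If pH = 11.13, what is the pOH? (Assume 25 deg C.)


At 25 deg C, pH + pOH = 14.
pOH = 14 - pH = 14 - 11.13
pOH = 2.87:

2.87


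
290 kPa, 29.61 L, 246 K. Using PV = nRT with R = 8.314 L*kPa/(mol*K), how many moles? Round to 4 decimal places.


PV = nRT, solve for n = PV / (RT).
PV = 290 * 29.61 = 8586.9
RT = 8.314 * 246 = 2045.244
n = 8586.9 / 2045.244
n = 4.19847216 mol, rounded to 4 dp:

4.1985 mol


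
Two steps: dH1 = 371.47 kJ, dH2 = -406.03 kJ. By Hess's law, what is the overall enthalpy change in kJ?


Hess's law: enthalpy is a state function, so add the step enthalpies.
dH_total = dH1 + dH2 = 371.47 + (-406.03)
dH_total = -34.56 kJ:

-34.56 kJ


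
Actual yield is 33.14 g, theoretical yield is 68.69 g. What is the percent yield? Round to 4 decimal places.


% yield = 100 * actual / theoretical
% yield = 100 * 33.14 / 68.69
% yield = 48.24574174 %, rounded to 4 dp:

48.2457 %


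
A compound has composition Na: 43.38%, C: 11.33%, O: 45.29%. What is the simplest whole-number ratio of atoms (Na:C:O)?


Assume 100 g of compound, divide each mass% by atomic mass to get moles, then normalize by the smallest to get a raw atom ratio.
Moles per 100 g: Na: 43.38/22.99 = 1.8869, C: 11.33/12.011 = 0.9433, O: 45.29/15.999 = 2.8308
Raw ratio (divide by min = 0.9433): Na: 2.0, C: 1.0, O: 3.001
Multiply by 1 to clear fractions: Na: 2.0 ~= 2, C: 1.0 ~= 1, O: 3.001 ~= 3
Reduce by GCD to get the simplest whole-number ratio:

2:1:3


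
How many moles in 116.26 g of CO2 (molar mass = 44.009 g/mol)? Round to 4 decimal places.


n = mass / M
n = 116.26 / 44.009
n = 2.64173237 mol, rounded to 4 dp:

2.6417 mol


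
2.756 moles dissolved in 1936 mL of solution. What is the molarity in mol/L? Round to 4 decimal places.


Convert volume to liters: V_L = V_mL / 1000.
V_L = 1936 / 1000 = 1.936 L
M = n / V_L = 2.756 / 1.936
M = 1.42355372 mol/L, rounded to 4 dp:

1.4236 mol/L


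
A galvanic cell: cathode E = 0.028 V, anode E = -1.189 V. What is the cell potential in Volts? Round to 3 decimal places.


Standard cell potential: E_cell = E_cathode - E_anode.
E_cell = 0.028 - (-1.189)
E_cell = 1.217 V, rounded to 3 dp:

1.217 V


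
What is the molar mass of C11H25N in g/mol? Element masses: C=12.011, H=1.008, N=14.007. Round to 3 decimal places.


M = sum(count * atomic_mass) over atoms.
M = 11*12.011 + 25*1.008 + 1*14.007
M = 132.121 + 25.2 + 14.007
M = 171.328 g/mol, rounded to 3 dp:

171.328 g/mol


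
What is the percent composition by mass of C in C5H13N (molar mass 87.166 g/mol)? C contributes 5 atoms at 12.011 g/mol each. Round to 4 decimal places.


pct = 100 * (n_elem * M_elem) / M_total
mass_contribution = 5 * 12.011 = 60.055 g/mol
pct = 100 * 60.055 / 87.166
pct = 68.89727646 %, rounded to 4 dp:

68.8973 %


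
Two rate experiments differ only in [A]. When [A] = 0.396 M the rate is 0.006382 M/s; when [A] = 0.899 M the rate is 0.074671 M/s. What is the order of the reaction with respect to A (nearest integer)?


Rate is proportional to [A]^n, so rate2/rate1 = ([A]2/[A]1)^n. Take logs to solve for n.
rate2/rate1 = 0.074671 / 0.006382 = 11.7003
[A]2/[A]1 = 0.899 / 0.396 = 2.2702
n = ln(11.7003) / ln(2.2702) = 3.0
Nearest integer order:

3


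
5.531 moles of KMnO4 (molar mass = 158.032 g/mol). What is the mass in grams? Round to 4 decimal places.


mass = n * M
mass = 5.531 * 158.032
mass = 874.074992 g, rounded to 4 dp:

874.0750 g


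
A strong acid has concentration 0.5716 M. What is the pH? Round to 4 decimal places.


A strong acid dissociates completely, so [H+] equals the given concentration.
pH = -log10([H+]) = -log10(0.5716)
pH = 0.24290778, rounded to 4 dp:

0.2429


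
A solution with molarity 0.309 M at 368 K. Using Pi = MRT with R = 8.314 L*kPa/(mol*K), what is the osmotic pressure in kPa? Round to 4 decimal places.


Osmotic pressure (van't Hoff): Pi = M*R*T.
RT = 8.314 * 368 = 3059.552
Pi = 0.309 * 3059.552
Pi = 945.401568 kPa, rounded to 4 dp:

945.4016 kPa


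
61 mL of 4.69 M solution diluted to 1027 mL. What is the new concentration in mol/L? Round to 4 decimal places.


Dilution: M1*V1 = M2*V2, solve for M2.
M2 = M1*V1 / V2
M2 = 4.69 * 61 / 1027
M2 = 286.09 / 1027
M2 = 0.27856865 mol/L, rounded to 4 dp:

0.2786 mol/L


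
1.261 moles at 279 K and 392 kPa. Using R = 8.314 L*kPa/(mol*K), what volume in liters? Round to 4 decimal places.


PV = nRT, solve for V = nRT / P.
nRT = 1.261 * 8.314 * 279 = 2925.0232
V = 2925.0232 / 392
V = 7.46179388 L, rounded to 4 dp:

7.4618 L


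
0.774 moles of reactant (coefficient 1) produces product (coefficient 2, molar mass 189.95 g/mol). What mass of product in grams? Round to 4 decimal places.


Use the coefficient ratio to convert reactant moles to product moles, then multiply by the product's molar mass.
moles_P = moles_R * (coeff_P / coeff_R) = 0.774 * (2/1) = 1.548
mass_P = moles_P * M_P = 1.548 * 189.95
mass_P = 294.0426 g, rounded to 4 dp:

294.0426 g


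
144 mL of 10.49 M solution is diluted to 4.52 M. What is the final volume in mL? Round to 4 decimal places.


Dilution: M1*V1 = M2*V2, solve for V2.
V2 = M1*V1 / M2
V2 = 10.49 * 144 / 4.52
V2 = 1510.56 / 4.52
V2 = 334.19469027 mL, rounded to 4 dp:

334.1947 mL


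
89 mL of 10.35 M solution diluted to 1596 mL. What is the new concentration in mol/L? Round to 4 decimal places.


Dilution: M1*V1 = M2*V2, solve for M2.
M2 = M1*V1 / V2
M2 = 10.35 * 89 / 1596
M2 = 921.15 / 1596
M2 = 0.57716165 mol/L, rounded to 4 dp:

0.5772 mol/L


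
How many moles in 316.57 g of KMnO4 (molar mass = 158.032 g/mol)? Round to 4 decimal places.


n = mass / M
n = 316.57 / 158.032
n = 2.00320188 mol, rounded to 4 dp:

2.0032 mol


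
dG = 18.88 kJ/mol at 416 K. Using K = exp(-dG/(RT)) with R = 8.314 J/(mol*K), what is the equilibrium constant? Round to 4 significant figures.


dG is in kJ/mol; multiply by 1000 to match R in J/(mol*K).
RT = 8.314 * 416 = 3458.624 J/mol
exponent = -dG*1000 / (RT) = -(18.88*1000) / 3458.624 = -5.4588183
K = exp(-5.4588183)
K = 0.0042585851, rounded to 4 significant figures:

0.004259


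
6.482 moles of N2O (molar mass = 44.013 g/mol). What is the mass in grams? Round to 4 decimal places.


mass = n * M
mass = 6.482 * 44.013
mass = 285.292266 g, rounded to 4 dp:

285.2923 g


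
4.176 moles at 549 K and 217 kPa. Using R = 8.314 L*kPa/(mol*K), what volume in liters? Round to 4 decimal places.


PV = nRT, solve for V = nRT / P.
nRT = 4.176 * 8.314 * 549 = 19060.8759
V = 19060.8759 / 217
V = 87.83813779 L, rounded to 4 dp:

87.8381 L


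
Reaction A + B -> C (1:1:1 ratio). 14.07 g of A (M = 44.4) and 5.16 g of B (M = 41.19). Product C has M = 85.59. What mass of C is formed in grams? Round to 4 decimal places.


Find moles of each reactant; the smaller value is the limiting reagent in a 1:1:1 reaction, so moles_C equals moles of the limiter.
n_A = mass_A / M_A = 14.07 / 44.4 = 0.316892 mol
n_B = mass_B / M_B = 5.16 / 41.19 = 0.125273 mol
Limiting reagent: B (smaller), n_limiting = 0.125273 mol
mass_C = n_limiting * M_C = 0.125273 * 85.59
mass_C = 10.72211607 g, rounded to 4 dp:

10.7221 g


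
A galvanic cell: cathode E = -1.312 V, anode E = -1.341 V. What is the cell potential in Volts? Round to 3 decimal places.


Standard cell potential: E_cell = E_cathode - E_anode.
E_cell = -1.312 - (-1.341)
E_cell = 0.029 V, rounded to 3 dp:

0.029 V


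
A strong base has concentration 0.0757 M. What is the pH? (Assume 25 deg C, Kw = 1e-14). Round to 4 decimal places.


A strong base dissociates completely, so [OH-] equals the given concentration.
pOH = -log10([OH-]) = -log10(0.0757) = 1.120904
pH = 14 - pOH = 14 - 1.120904
pH = 12.879096, rounded to 4 dp:

12.8791


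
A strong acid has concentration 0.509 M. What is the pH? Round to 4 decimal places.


A strong acid dissociates completely, so [H+] equals the given concentration.
pH = -log10([H+]) = -log10(0.509)
pH = 0.29328222, rounded to 4 dp:

0.2933


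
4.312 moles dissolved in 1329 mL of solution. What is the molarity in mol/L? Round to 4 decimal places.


Convert volume to liters: V_L = V_mL / 1000.
V_L = 1329 / 1000 = 1.329 L
M = n / V_L = 4.312 / 1.329
M = 3.24454477 mol/L, rounded to 4 dp:

3.2445 mol/L


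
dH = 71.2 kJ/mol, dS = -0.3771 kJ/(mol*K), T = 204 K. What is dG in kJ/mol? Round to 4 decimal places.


Gibbs: dG = dH - T*dS (consistent units, dS already in kJ/(mol*K)).
T*dS = 204 * -0.3771 = -76.9284
dG = 71.2 - (-76.9284)
dG = 148.1284 kJ/mol, rounded to 4 dp:

148.1284 kJ/mol


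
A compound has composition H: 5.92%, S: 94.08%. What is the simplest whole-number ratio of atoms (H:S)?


Assume 100 g of compound, divide each mass% by atomic mass to get moles, then normalize by the smallest to get a raw atom ratio.
Moles per 100 g: H: 5.92/1.008 = 5.873, S: 94.08/32.065 = 2.934
Raw ratio (divide by min = 2.934): H: 2.002, S: 1.0
Multiply by 1 to clear fractions: H: 2.002 ~= 2, S: 1.0 ~= 1
Reduce by GCD to get the simplest whole-number ratio:

2:1


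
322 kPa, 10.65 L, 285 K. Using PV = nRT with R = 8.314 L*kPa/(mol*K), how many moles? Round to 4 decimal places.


PV = nRT, solve for n = PV / (RT).
PV = 322 * 10.65 = 3429.3
RT = 8.314 * 285 = 2369.49
n = 3429.3 / 2369.49
n = 1.44727346 mol, rounded to 4 dp:

1.4473 mol


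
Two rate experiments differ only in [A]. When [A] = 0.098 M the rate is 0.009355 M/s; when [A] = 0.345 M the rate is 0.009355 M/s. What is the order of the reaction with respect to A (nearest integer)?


Rate is proportional to [A]^n, so rate2/rate1 = ([A]2/[A]1)^n. Take logs to solve for n.
rate2/rate1 = 0.009355 / 0.009355 = 1.0
[A]2/[A]1 = 0.345 / 0.098 = 3.5204
n = ln(1.0) / ln(3.5204) = 0.0
Nearest integer order:

0


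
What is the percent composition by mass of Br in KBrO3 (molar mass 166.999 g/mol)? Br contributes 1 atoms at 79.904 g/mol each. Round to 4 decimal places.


pct = 100 * (n_elem * M_elem) / M_total
mass_contribution = 1 * 79.904 = 79.904 g/mol
pct = 100 * 79.904 / 166.999
pct = 47.8469931 %, rounded to 4 dp:

47.8470 %


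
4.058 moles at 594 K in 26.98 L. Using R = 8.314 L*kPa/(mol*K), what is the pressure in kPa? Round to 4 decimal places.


PV = nRT, solve for P = nRT / V.
nRT = 4.058 * 8.314 * 594 = 20040.4979
P = 20040.4979 / 26.98
P = 742.79087843 kPa, rounded to 4 dp:

742.7909 kPa


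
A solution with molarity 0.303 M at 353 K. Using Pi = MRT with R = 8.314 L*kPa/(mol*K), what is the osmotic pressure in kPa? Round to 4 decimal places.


Osmotic pressure (van't Hoff): Pi = M*R*T.
RT = 8.314 * 353 = 2934.842
Pi = 0.303 * 2934.842
Pi = 889.257126 kPa, rounded to 4 dp:

889.2571 kPa


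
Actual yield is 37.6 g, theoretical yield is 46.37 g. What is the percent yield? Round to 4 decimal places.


% yield = 100 * actual / theoretical
% yield = 100 * 37.6 / 46.37
% yield = 81.08690964 %, rounded to 4 dp:

81.0869 %


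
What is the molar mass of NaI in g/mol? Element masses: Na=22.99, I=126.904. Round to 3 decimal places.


M = sum(count * atomic_mass) over atoms.
M = 1*22.99 + 1*126.904
M = 22.99 + 126.904
M = 149.894 g/mol, rounded to 3 dp:

149.894 g/mol


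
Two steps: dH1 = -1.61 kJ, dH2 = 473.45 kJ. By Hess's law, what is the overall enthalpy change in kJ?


Hess's law: enthalpy is a state function, so add the step enthalpies.
dH_total = dH1 + dH2 = -1.61 + (473.45)
dH_total = 471.84 kJ:

471.84 kJ


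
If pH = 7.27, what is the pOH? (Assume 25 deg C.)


At 25 deg C, pH + pOH = 14.
pOH = 14 - pH = 14 - 7.27
pOH = 6.73:

6.73


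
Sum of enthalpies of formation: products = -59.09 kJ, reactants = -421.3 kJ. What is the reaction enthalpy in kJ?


dH_rxn = sum(dH_f products) - sum(dH_f reactants)
dH_rxn = -59.09 - (-421.3)
dH_rxn = 362.21 kJ:

362.21 kJ


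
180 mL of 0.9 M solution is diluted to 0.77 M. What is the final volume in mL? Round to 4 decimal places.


Dilution: M1*V1 = M2*V2, solve for V2.
V2 = M1*V1 / M2
V2 = 0.9 * 180 / 0.77
V2 = 162.0 / 0.77
V2 = 210.38961039 mL, rounded to 4 dp:

210.3896 mL


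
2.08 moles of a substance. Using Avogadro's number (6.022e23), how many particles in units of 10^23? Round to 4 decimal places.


N = n * NA, then divide by 1e23 for the requested units.
N / 1e23 = n * 6.022
N / 1e23 = 2.08 * 6.022
N / 1e23 = 12.52576, rounded to 4 dp:

12.5258


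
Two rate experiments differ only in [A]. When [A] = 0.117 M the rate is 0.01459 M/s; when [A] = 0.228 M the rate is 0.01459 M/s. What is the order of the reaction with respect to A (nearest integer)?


Rate is proportional to [A]^n, so rate2/rate1 = ([A]2/[A]1)^n. Take logs to solve for n.
rate2/rate1 = 0.01459 / 0.01459 = 1.0
[A]2/[A]1 = 0.228 / 0.117 = 1.9487
n = ln(1.0) / ln(1.9487) = 0.0
Nearest integer order:

0


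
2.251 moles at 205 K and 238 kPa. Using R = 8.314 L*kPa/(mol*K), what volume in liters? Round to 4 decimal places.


PV = nRT, solve for V = nRT / P.
nRT = 2.251 * 8.314 * 205 = 3836.5369
V = 3836.5369 / 238
V = 16.11990294 L, rounded to 4 dp:

16.1199 L


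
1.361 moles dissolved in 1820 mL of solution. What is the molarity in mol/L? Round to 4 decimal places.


Convert volume to liters: V_L = V_mL / 1000.
V_L = 1820 / 1000 = 1.82 L
M = n / V_L = 1.361 / 1.82
M = 0.7478022 mol/L, rounded to 4 dp:

0.7478 mol/L


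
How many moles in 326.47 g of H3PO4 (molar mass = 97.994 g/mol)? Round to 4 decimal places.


n = mass / M
n = 326.47 / 97.994
n = 3.3315305 mol, rounded to 4 dp:

3.3315 mol


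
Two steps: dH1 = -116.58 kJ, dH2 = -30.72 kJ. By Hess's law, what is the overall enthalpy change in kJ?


Hess's law: enthalpy is a state function, so add the step enthalpies.
dH_total = dH1 + dH2 = -116.58 + (-30.72)
dH_total = -147.3 kJ:

-147.30 kJ


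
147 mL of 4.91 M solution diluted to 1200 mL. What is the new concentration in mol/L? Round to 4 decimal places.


Dilution: M1*V1 = M2*V2, solve for M2.
M2 = M1*V1 / V2
M2 = 4.91 * 147 / 1200
M2 = 721.77 / 1200
M2 = 0.601475 mol/L, rounded to 4 dp:

0.6015 mol/L


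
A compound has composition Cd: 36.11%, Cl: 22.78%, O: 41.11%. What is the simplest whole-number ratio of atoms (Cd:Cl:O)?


Assume 100 g of compound, divide each mass% by atomic mass to get moles, then normalize by the smallest to get a raw atom ratio.
Moles per 100 g: Cd: 36.11/112.414 = 0.3212, Cl: 22.78/35.453 = 0.6425, O: 41.11/15.999 = 2.5695
Raw ratio (divide by min = 0.3212): Cd: 1.0, Cl: 2.0, O: 7.999
Multiply by 1 to clear fractions: Cd: 1.0 ~= 1, Cl: 2.0 ~= 2, O: 7.999 ~= 8
Reduce by GCD to get the simplest whole-number ratio:

1:2:8


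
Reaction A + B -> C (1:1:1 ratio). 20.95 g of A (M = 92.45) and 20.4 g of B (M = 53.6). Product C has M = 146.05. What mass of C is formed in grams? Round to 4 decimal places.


Find moles of each reactant; the smaller value is the limiting reagent in a 1:1:1 reaction, so moles_C equals moles of the limiter.
n_A = mass_A / M_A = 20.95 / 92.45 = 0.226609 mol
n_B = mass_B / M_B = 20.4 / 53.6 = 0.380597 mol
Limiting reagent: A (smaller), n_limiting = 0.226609 mol
mass_C = n_limiting * M_C = 0.226609 * 146.05
mass_C = 33.09624445 g, rounded to 4 dp:

33.0962 g


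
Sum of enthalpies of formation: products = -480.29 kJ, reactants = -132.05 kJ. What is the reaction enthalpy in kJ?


dH_rxn = sum(dH_f products) - sum(dH_f reactants)
dH_rxn = -480.29 - (-132.05)
dH_rxn = -348.24 kJ:

-348.24 kJ


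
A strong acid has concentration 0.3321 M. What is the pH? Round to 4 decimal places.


A strong acid dissociates completely, so [H+] equals the given concentration.
pH = -log10([H+]) = -log10(0.3321)
pH = 0.47873112, rounded to 4 dp:

0.4787


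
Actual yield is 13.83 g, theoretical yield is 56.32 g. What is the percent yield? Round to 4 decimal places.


% yield = 100 * actual / theoretical
% yield = 100 * 13.83 / 56.32
% yield = 24.55610795 %, rounded to 4 dp:

24.5561 %


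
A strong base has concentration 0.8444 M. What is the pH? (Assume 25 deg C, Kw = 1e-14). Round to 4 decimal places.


A strong base dissociates completely, so [OH-] equals the given concentration.
pOH = -log10([OH-]) = -log10(0.8444) = 0.073452
pH = 14 - pOH = 14 - 0.073452
pH = 13.926548, rounded to 4 dp:

13.9265


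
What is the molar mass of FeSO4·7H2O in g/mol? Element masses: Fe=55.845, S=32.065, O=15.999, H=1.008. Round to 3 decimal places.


M = sum(count * atomic_mass) over atoms.
M = 1*55.845 + 1*32.065 + 11*15.999 + 14*1.008
M = 55.845 + 32.065 + 175.989 + 14.112
M = 278.011 g/mol, rounded to 3 dp:

278.011 g/mol


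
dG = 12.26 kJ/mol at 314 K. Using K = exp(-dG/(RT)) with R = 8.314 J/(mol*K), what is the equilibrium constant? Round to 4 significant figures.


dG is in kJ/mol; multiply by 1000 to match R in J/(mol*K).
RT = 8.314 * 314 = 2610.596 J/mol
exponent = -dG*1000 / (RT) = -(12.26*1000) / 2610.596 = -4.69624561
K = exp(-4.69624561)
K = 0.0091294885, rounded to 4 significant figures:

0.009129


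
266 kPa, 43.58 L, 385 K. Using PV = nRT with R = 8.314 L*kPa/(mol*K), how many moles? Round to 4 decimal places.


PV = nRT, solve for n = PV / (RT).
PV = 266 * 43.58 = 11592.28
RT = 8.314 * 385 = 3200.89
n = 11592.28 / 3200.89
n = 3.62158025 mol, rounded to 4 dp:

3.6216 mol


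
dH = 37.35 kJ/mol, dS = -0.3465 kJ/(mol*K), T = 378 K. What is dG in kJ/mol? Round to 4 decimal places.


Gibbs: dG = dH - T*dS (consistent units, dS already in kJ/(mol*K)).
T*dS = 378 * -0.3465 = -130.977
dG = 37.35 - (-130.977)
dG = 168.327 kJ/mol, rounded to 4 dp:

168.3270 kJ/mol


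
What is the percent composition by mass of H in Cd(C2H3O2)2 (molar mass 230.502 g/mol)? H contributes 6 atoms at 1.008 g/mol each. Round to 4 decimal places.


pct = 100 * (n_elem * M_elem) / M_total
mass_contribution = 6 * 1.008 = 6.048 g/mol
pct = 100 * 6.048 / 230.502
pct = 2.6238384 %, rounded to 4 dp:

2.6238 %


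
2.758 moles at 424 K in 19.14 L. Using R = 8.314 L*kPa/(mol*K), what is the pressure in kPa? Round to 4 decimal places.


PV = nRT, solve for P = nRT / V.
nRT = 2.758 * 8.314 * 424 = 9722.3251
P = 9722.3251 / 19.14
P = 507.95846917 kPa, rounded to 4 dp:

507.9585 kPa


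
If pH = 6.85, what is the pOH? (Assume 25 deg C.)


At 25 deg C, pH + pOH = 14.
pOH = 14 - pH = 14 - 6.85
pOH = 7.15:

7.15


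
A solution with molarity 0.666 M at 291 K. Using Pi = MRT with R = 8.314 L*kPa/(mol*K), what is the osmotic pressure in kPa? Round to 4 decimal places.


Osmotic pressure (van't Hoff): Pi = M*R*T.
RT = 8.314 * 291 = 2419.374
Pi = 0.666 * 2419.374
Pi = 1611.303084 kPa, rounded to 4 dp:

1611.3031 kPa


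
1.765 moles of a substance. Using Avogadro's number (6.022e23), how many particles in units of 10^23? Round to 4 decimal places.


N = n * NA, then divide by 1e23 for the requested units.
N / 1e23 = n * 6.022
N / 1e23 = 1.765 * 6.022
N / 1e23 = 10.62883, rounded to 4 dp:

10.6288


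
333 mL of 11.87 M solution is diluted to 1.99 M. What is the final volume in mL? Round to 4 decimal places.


Dilution: M1*V1 = M2*V2, solve for V2.
V2 = M1*V1 / M2
V2 = 11.87 * 333 / 1.99
V2 = 3952.71 / 1.99
V2 = 1986.28643216 mL, rounded to 4 dp:

1986.2864 mL


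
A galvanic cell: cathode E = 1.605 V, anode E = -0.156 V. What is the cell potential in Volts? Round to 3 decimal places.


Standard cell potential: E_cell = E_cathode - E_anode.
E_cell = 1.605 - (-0.156)
E_cell = 1.761 V, rounded to 3 dp:

1.761 V


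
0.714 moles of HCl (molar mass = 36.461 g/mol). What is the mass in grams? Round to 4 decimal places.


mass = n * M
mass = 0.714 * 36.461
mass = 26.033154 g, rounded to 4 dp:

26.0332 g


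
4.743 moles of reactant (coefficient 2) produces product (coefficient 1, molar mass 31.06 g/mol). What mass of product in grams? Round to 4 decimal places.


Use the coefficient ratio to convert reactant moles to product moles, then multiply by the product's molar mass.
moles_P = moles_R * (coeff_P / coeff_R) = 4.743 * (1/2) = 2.3715
mass_P = moles_P * M_P = 2.3715 * 31.06
mass_P = 73.65879 g, rounded to 4 dp:

73.6588 g


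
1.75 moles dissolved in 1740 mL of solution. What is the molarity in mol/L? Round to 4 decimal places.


Convert volume to liters: V_L = V_mL / 1000.
V_L = 1740 / 1000 = 1.74 L
M = n / V_L = 1.75 / 1.74
M = 1.00574713 mol/L, rounded to 4 dp:

1.0057 mol/L


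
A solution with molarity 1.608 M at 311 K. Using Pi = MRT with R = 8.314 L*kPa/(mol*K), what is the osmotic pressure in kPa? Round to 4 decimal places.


Osmotic pressure (van't Hoff): Pi = M*R*T.
RT = 8.314 * 311 = 2585.654
Pi = 1.608 * 2585.654
Pi = 4157.731632 kPa, rounded to 4 dp:

4157.7316 kPa


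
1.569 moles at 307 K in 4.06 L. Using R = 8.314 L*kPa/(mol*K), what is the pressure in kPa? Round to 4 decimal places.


PV = nRT, solve for P = nRT / V.
nRT = 1.569 * 8.314 * 307 = 4004.7125
P = 4004.7125 / 4.06
P = 986.38238916 kPa, rounded to 4 dp:

986.3824 kPa


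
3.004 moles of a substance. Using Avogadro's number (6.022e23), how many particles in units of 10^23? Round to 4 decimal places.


N = n * NA, then divide by 1e23 for the requested units.
N / 1e23 = n * 6.022
N / 1e23 = 3.004 * 6.022
N / 1e23 = 18.090088, rounded to 4 dp:

18.0901


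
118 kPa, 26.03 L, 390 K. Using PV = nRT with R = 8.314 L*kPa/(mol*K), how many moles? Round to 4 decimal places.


PV = nRT, solve for n = PV / (RT).
PV = 118 * 26.03 = 3071.54
RT = 8.314 * 390 = 3242.46
n = 3071.54 / 3242.46
n = 0.94728694 mol, rounded to 4 dp:

0.9473 mol


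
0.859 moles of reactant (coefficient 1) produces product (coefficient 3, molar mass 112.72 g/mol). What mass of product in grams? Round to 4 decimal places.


Use the coefficient ratio to convert reactant moles to product moles, then multiply by the product's molar mass.
moles_P = moles_R * (coeff_P / coeff_R) = 0.859 * (3/1) = 2.577
mass_P = moles_P * M_P = 2.577 * 112.72
mass_P = 290.47944 g, rounded to 4 dp:

290.4794 g


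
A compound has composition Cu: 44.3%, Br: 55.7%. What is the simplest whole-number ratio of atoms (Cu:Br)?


Assume 100 g of compound, divide each mass% by atomic mass to get moles, then normalize by the smallest to get a raw atom ratio.
Moles per 100 g: Cu: 44.3/63.546 = 0.6971, Br: 55.7/79.904 = 0.6971
Raw ratio (divide by min = 0.6971): Cu: 1.0, Br: 1.0
Multiply by 1 to clear fractions: Cu: 1.0 ~= 1, Br: 1.0 ~= 1
Reduce by GCD to get the simplest whole-number ratio:

1:1


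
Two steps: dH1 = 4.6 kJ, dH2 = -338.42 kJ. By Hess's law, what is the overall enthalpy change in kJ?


Hess's law: enthalpy is a state function, so add the step enthalpies.
dH_total = dH1 + dH2 = 4.6 + (-338.42)
dH_total = -333.82 kJ:

-333.82 kJ


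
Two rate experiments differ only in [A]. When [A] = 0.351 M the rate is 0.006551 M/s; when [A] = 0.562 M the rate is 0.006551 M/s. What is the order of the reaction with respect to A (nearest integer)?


Rate is proportional to [A]^n, so rate2/rate1 = ([A]2/[A]1)^n. Take logs to solve for n.
rate2/rate1 = 0.006551 / 0.006551 = 1.0
[A]2/[A]1 = 0.562 / 0.351 = 1.6011
n = ln(1.0) / ln(1.6011) = 0.0
Nearest integer order:

0


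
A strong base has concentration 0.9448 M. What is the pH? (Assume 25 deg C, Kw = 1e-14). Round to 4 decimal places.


A strong base dissociates completely, so [OH-] equals the given concentration.
pOH = -log10([OH-]) = -log10(0.9448) = 0.02466
pH = 14 - pOH = 14 - 0.02466
pH = 13.97534, rounded to 4 dp:

13.9753


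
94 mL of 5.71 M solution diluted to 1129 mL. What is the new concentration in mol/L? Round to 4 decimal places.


Dilution: M1*V1 = M2*V2, solve for M2.
M2 = M1*V1 / V2
M2 = 5.71 * 94 / 1129
M2 = 536.74 / 1129
M2 = 0.47541187 mol/L, rounded to 4 dp:

0.4754 mol/L


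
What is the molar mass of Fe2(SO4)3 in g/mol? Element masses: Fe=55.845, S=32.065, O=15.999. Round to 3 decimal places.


M = sum(count * atomic_mass) over atoms.
M = 2*55.845 + 3*32.065 + 12*15.999
M = 111.69 + 96.195 + 191.988
M = 399.873 g/mol, rounded to 3 dp:

399.873 g/mol


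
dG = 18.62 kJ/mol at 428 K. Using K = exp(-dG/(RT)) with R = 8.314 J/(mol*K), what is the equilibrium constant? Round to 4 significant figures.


dG is in kJ/mol; multiply by 1000 to match R in J/(mol*K).
RT = 8.314 * 428 = 3558.392 J/mol
exponent = -dG*1000 / (RT) = -(18.62*1000) / 3558.392 = -5.23270061
K = exp(-5.23270061)
K = 0.005339087, rounded to 4 significant figures:

0.005339


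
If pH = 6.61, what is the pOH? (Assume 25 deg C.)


At 25 deg C, pH + pOH = 14.
pOH = 14 - pH = 14 - 6.61
pOH = 7.39:

7.39


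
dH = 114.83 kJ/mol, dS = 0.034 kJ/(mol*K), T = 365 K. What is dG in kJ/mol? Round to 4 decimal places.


Gibbs: dG = dH - T*dS (consistent units, dS already in kJ/(mol*K)).
T*dS = 365 * 0.034 = 12.41
dG = 114.83 - (12.41)
dG = 102.42 kJ/mol, rounded to 4 dp:

102.4200 kJ/mol


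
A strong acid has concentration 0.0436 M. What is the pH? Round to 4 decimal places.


A strong acid dissociates completely, so [H+] equals the given concentration.
pH = -log10([H+]) = -log10(0.0436)
pH = 1.36051351, rounded to 4 dp:

1.3605


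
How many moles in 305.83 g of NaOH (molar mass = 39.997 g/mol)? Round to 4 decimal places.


n = mass / M
n = 305.83 / 39.997
n = 7.64632347 mol, rounded to 4 dp:

7.6463 mol


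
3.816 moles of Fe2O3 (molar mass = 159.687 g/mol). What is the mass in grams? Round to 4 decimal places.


mass = n * M
mass = 3.816 * 159.687
mass = 609.365592 g, rounded to 4 dp:

609.3656 g


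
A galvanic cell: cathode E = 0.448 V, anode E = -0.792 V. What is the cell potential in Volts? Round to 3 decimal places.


Standard cell potential: E_cell = E_cathode - E_anode.
E_cell = 0.448 - (-0.792)
E_cell = 1.24 V, rounded to 3 dp:

1.240 V


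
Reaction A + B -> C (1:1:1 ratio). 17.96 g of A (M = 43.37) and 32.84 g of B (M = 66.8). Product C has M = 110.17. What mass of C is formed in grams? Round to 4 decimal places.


Find moles of each reactant; the smaller value is the limiting reagent in a 1:1:1 reaction, so moles_C equals moles of the limiter.
n_A = mass_A / M_A = 17.96 / 43.37 = 0.414111 mol
n_B = mass_B / M_B = 32.84 / 66.8 = 0.491617 mol
Limiting reagent: A (smaller), n_limiting = 0.414111 mol
mass_C = n_limiting * M_C = 0.414111 * 110.17
mass_C = 45.62260887 g, rounded to 4 dp:

45.6226 g


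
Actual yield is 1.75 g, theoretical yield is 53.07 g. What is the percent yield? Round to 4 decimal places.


% yield = 100 * actual / theoretical
% yield = 100 * 1.75 / 53.07
% yield = 3.29753156 %, rounded to 4 dp:

3.2975 %


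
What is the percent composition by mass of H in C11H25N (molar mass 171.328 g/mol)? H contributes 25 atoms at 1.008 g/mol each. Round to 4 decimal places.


pct = 100 * (n_elem * M_elem) / M_total
mass_contribution = 25 * 1.008 = 25.2 g/mol
pct = 100 * 25.2 / 171.328
pct = 14.70862906 %, rounded to 4 dp:

14.7086 %


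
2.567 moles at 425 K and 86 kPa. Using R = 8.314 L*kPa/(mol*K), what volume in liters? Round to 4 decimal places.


PV = nRT, solve for V = nRT / P.
nRT = 2.567 * 8.314 * 425 = 9070.3662
V = 9070.3662 / 86
V = 105.46937442 L, rounded to 4 dp:

105.4694 L


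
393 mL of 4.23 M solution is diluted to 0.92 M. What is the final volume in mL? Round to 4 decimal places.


Dilution: M1*V1 = M2*V2, solve for V2.
V2 = M1*V1 / M2
V2 = 4.23 * 393 / 0.92
V2 = 1662.39 / 0.92
V2 = 1806.94565217 mL, rounded to 4 dp:

1806.9457 mL


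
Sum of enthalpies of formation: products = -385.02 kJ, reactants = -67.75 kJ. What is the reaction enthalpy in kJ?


dH_rxn = sum(dH_f products) - sum(dH_f reactants)
dH_rxn = -385.02 - (-67.75)
dH_rxn = -317.27 kJ:

-317.27 kJ


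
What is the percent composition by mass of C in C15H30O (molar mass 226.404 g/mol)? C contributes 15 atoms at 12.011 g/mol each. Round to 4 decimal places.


pct = 100 * (n_elem * M_elem) / M_total
mass_contribution = 15 * 12.011 = 180.165 g/mol
pct = 100 * 180.165 / 226.404
pct = 79.57677426 %, rounded to 4 dp:

79.5768 %


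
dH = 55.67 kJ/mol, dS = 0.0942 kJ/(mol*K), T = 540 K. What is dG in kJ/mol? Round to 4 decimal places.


Gibbs: dG = dH - T*dS (consistent units, dS already in kJ/(mol*K)).
T*dS = 540 * 0.0942 = 50.868
dG = 55.67 - (50.868)
dG = 4.802 kJ/mol, rounded to 4 dp:

4.8020 kJ/mol


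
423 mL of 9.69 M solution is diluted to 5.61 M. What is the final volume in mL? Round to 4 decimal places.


Dilution: M1*V1 = M2*V2, solve for V2.
V2 = M1*V1 / M2
V2 = 9.69 * 423 / 5.61
V2 = 4098.87 / 5.61
V2 = 730.63636364 mL, rounded to 4 dp:

730.6364 mL


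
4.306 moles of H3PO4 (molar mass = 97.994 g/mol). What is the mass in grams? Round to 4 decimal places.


mass = n * M
mass = 4.306 * 97.994
mass = 421.962164 g, rounded to 4 dp:

421.9622 g


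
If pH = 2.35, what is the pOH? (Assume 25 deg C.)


At 25 deg C, pH + pOH = 14.
pOH = 14 - pH = 14 - 2.35
pOH = 11.65:

11.65


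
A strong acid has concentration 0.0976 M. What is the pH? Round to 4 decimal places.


A strong acid dissociates completely, so [H+] equals the given concentration.
pH = -log10([H+]) = -log10(0.0976)
pH = 1.01055018, rounded to 4 dp:

1.0106


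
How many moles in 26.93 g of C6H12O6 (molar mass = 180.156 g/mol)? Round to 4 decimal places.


n = mass / M
n = 26.93 / 180.156
n = 0.14948156 mol, rounded to 4 dp:

0.1495 mol


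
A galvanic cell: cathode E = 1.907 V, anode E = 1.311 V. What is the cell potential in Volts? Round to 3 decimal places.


Standard cell potential: E_cell = E_cathode - E_anode.
E_cell = 1.907 - (1.311)
E_cell = 0.596 V, rounded to 3 dp:

0.596 V


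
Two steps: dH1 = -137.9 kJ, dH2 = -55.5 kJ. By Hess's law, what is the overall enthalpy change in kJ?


Hess's law: enthalpy is a state function, so add the step enthalpies.
dH_total = dH1 + dH2 = -137.9 + (-55.5)
dH_total = -193.4 kJ:

-193.40 kJ


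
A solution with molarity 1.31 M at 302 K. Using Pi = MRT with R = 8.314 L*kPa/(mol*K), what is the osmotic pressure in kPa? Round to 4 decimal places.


Osmotic pressure (van't Hoff): Pi = M*R*T.
RT = 8.314 * 302 = 2510.828
Pi = 1.31 * 2510.828
Pi = 3289.18468 kPa, rounded to 4 dp:

3289.1847 kPa


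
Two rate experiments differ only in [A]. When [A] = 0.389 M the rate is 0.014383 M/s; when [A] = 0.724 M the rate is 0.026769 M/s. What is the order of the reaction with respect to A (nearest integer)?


Rate is proportional to [A]^n, so rate2/rate1 = ([A]2/[A]1)^n. Take logs to solve for n.
rate2/rate1 = 0.026769 / 0.014383 = 1.8612
[A]2/[A]1 = 0.724 / 0.389 = 1.8612
n = ln(1.8612) / ln(1.8612) = 1.0
Nearest integer order:

1


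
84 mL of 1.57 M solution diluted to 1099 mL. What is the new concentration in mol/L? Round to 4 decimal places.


Dilution: M1*V1 = M2*V2, solve for M2.
M2 = M1*V1 / V2
M2 = 1.57 * 84 / 1099
M2 = 131.88 / 1099
M2 = 0.12 mol/L, rounded to 4 dp:

0.1200 mol/L


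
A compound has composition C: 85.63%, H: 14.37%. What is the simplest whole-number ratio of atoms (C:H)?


Assume 100 g of compound, divide each mass% by atomic mass to get moles, then normalize by the smallest to get a raw atom ratio.
Moles per 100 g: C: 85.63/12.011 = 7.1293, H: 14.37/1.008 = 14.256
Raw ratio (divide by min = 7.1293): C: 1.0, H: 2.0
Multiply by 1 to clear fractions: C: 1.0 ~= 1, H: 2.0 ~= 2
Reduce by GCD to get the simplest whole-number ratio:

1:2


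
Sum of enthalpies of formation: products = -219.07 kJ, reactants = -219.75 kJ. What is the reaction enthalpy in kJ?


dH_rxn = sum(dH_f products) - sum(dH_f reactants)
dH_rxn = -219.07 - (-219.75)
dH_rxn = 0.68 kJ:

0.68 kJ


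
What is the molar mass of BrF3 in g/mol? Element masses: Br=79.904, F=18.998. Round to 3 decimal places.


M = sum(count * atomic_mass) over atoms.
M = 1*79.904 + 3*18.998
M = 79.904 + 56.994
M = 136.898 g/mol, rounded to 3 dp:

136.898 g/mol


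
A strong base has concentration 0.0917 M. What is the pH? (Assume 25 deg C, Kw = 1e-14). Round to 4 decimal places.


A strong base dissociates completely, so [OH-] equals the given concentration.
pOH = -log10([OH-]) = -log10(0.0917) = 1.037631
pH = 14 - pOH = 14 - 1.037631
pH = 12.962369, rounded to 4 dp:

12.9624


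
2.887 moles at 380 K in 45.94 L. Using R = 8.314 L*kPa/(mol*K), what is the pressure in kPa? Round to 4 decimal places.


PV = nRT, solve for P = nRT / V.
nRT = 2.887 * 8.314 * 380 = 9120.9568
P = 9120.9568 / 45.94
P = 198.54063561 kPa, rounded to 4 dp:

198.5406 kPa


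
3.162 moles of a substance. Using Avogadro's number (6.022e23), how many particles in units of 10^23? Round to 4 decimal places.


N = n * NA, then divide by 1e23 for the requested units.
N / 1e23 = n * 6.022
N / 1e23 = 3.162 * 6.022
N / 1e23 = 19.041564, rounded to 4 dp:

19.0416


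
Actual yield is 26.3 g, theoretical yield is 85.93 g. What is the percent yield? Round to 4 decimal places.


% yield = 100 * actual / theoretical
% yield = 100 * 26.3 / 85.93
% yield = 30.60630746 %, rounded to 4 dp:

30.6063 %


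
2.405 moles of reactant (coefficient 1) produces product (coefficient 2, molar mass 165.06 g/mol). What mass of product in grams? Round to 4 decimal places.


Use the coefficient ratio to convert reactant moles to product moles, then multiply by the product's molar mass.
moles_P = moles_R * (coeff_P / coeff_R) = 2.405 * (2/1) = 4.81
mass_P = moles_P * M_P = 4.81 * 165.06
mass_P = 793.9386 g, rounded to 4 dp:

793.9386 g


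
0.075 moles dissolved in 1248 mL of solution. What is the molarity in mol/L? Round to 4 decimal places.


Convert volume to liters: V_L = V_mL / 1000.
V_L = 1248 / 1000 = 1.248 L
M = n / V_L = 0.075 / 1.248
M = 0.06009615 mol/L, rounded to 4 dp:

0.0601 mol/L


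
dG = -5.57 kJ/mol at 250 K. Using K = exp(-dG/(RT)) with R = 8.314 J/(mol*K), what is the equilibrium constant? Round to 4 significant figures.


dG is in kJ/mol; multiply by 1000 to match R in J/(mol*K).
RT = 8.314 * 250 = 2078.5 J/mol
exponent = -dG*1000 / (RT) = -(-5.57*1000) / 2078.5 = 2.67981718
K = exp(2.67981718)
K = 14.582427, rounded to 4 significant figures:

14.58


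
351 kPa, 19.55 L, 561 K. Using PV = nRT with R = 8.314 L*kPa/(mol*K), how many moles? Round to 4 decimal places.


PV = nRT, solve for n = PV / (RT).
PV = 351 * 19.55 = 6862.05
RT = 8.314 * 561 = 4664.154
n = 6862.05 / 4664.154
n = 1.47123144 mol, rounded to 4 dp:

1.4712 mol


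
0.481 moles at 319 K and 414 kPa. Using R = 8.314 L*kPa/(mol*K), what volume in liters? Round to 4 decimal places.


PV = nRT, solve for V = nRT / P.
nRT = 0.481 * 8.314 * 319 = 1275.6918
V = 1275.6918 / 414
V = 3.08138116 L, rounded to 4 dp:

3.0814 L


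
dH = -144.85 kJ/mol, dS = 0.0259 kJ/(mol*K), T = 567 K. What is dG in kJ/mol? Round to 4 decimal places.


Gibbs: dG = dH - T*dS (consistent units, dS already in kJ/(mol*K)).
T*dS = 567 * 0.0259 = 14.6853
dG = -144.85 - (14.6853)
dG = -159.5353 kJ/mol, rounded to 4 dp:

-159.5353 kJ/mol


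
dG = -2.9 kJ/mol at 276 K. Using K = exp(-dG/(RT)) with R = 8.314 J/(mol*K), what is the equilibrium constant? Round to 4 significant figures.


dG is in kJ/mol; multiply by 1000 to match R in J/(mol*K).
RT = 8.314 * 276 = 2294.664 J/mol
exponent = -dG*1000 / (RT) = -(-2.9*1000) / 2294.664 = 1.26380158
K = exp(1.26380158)
K = 3.5388492, rounded to 4 significant figures:

3.539


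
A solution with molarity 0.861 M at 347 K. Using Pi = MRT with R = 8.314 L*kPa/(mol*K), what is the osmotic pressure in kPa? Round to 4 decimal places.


Osmotic pressure (van't Hoff): Pi = M*R*T.
RT = 8.314 * 347 = 2884.958
Pi = 0.861 * 2884.958
Pi = 2483.948838 kPa, rounded to 4 dp:

2483.9488 kPa


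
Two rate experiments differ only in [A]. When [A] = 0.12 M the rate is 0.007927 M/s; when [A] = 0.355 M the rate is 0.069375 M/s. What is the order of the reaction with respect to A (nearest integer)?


Rate is proportional to [A]^n, so rate2/rate1 = ([A]2/[A]1)^n. Take logs to solve for n.
rate2/rate1 = 0.069375 / 0.007927 = 8.7517
[A]2/[A]1 = 0.355 / 0.12 = 2.9583
n = ln(8.7517) / ln(2.9583) = 2.0
Nearest integer order:

2


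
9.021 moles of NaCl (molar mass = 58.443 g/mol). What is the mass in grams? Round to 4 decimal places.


mass = n * M
mass = 9.021 * 58.443
mass = 527.214303 g, rounded to 4 dp:

527.2143 g


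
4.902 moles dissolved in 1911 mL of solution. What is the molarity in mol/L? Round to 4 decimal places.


Convert volume to liters: V_L = V_mL / 1000.
V_L = 1911 / 1000 = 1.911 L
M = n / V_L = 4.902 / 1.911
M = 2.56514914 mol/L, rounded to 4 dp:

2.5651 mol/L


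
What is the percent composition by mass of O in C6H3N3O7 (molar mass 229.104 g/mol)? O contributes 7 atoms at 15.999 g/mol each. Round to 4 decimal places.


pct = 100 * (n_elem * M_elem) / M_total
mass_contribution = 7 * 15.999 = 111.993 g/mol
pct = 100 * 111.993 / 229.104
pct = 48.88304002 %, rounded to 4 dp:

48.8830 %


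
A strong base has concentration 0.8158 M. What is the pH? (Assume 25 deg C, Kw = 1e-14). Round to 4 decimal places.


A strong base dissociates completely, so [OH-] equals the given concentration.
pOH = -log10([OH-]) = -log10(0.8158) = 0.088416
pH = 14 - pOH = 14 - 0.088416
pH = 13.911584, rounded to 4 dp:

13.9116


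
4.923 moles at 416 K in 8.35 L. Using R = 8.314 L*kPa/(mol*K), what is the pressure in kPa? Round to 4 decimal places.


PV = nRT, solve for P = nRT / V.
nRT = 4.923 * 8.314 * 416 = 17026.806
P = 17026.806 / 8.35
P = 2039.13844311 kPa, rounded to 4 dp:

2039.1384 kPa


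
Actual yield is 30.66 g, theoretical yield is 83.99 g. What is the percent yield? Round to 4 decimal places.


% yield = 100 * actual / theoretical
% yield = 100 * 30.66 / 83.99
% yield = 36.50434576 %, rounded to 4 dp:

36.5043 %


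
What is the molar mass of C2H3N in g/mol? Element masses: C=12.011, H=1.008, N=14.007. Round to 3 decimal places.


M = sum(count * atomic_mass) over atoms.
M = 2*12.011 + 3*1.008 + 1*14.007
M = 24.022 + 3.024 + 14.007
M = 41.053 g/mol, rounded to 3 dp:

41.053 g/mol


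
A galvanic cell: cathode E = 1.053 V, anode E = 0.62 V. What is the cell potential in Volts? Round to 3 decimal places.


Standard cell potential: E_cell = E_cathode - E_anode.
E_cell = 1.053 - (0.62)
E_cell = 0.433 V, rounded to 3 dp:

0.433 V


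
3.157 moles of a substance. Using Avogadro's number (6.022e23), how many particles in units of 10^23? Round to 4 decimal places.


N = n * NA, then divide by 1e23 for the requested units.
N / 1e23 = n * 6.022
N / 1e23 = 3.157 * 6.022
N / 1e23 = 19.011454, rounded to 4 dp:

19.0115


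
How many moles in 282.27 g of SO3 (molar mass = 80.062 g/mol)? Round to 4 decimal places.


n = mass / M
n = 282.27 / 80.062
n = 3.52564263 mol, rounded to 4 dp:

3.5256 mol


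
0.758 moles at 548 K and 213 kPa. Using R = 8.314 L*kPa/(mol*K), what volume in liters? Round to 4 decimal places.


PV = nRT, solve for V = nRT / P.
nRT = 0.758 * 8.314 * 548 = 3453.5026
V = 3453.5026 / 213
V = 16.21362723 L, rounded to 4 dp:

16.2136 L


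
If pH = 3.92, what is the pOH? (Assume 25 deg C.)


At 25 deg C, pH + pOH = 14.
pOH = 14 - pH = 14 - 3.92
pOH = 10.08:

10.08


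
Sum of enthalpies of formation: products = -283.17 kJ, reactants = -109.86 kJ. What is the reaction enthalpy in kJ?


dH_rxn = sum(dH_f products) - sum(dH_f reactants)
dH_rxn = -283.17 - (-109.86)
dH_rxn = -173.31 kJ:

-173.31 kJ


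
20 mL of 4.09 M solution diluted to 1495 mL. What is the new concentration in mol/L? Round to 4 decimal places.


Dilution: M1*V1 = M2*V2, solve for M2.
M2 = M1*V1 / V2
M2 = 4.09 * 20 / 1495
M2 = 81.8 / 1495
M2 = 0.05471572 mol/L, rounded to 4 dp:

0.0547 mol/L
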